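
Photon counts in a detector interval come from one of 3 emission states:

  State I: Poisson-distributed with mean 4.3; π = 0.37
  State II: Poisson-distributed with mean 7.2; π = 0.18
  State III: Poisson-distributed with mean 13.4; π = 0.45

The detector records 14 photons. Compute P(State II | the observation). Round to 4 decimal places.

0.0319

Posterior ∝ prior × likelihood, so P(k | x) ∝ π_k f_k(x); normalise over all components.
Evaluate each component's likelihood at the observed value:
  p_I = 0.000114996
  p_II = 0.00861641
  p_III = 0.104595
Weight by the priors:
  π_I·p_I = 0.37 × 0.000114996 = 4.25486e-05
  π_II·p_II = 0.18 × 0.00861641 = 0.00155095
  π_III·p_III = 0.45 × 0.104595 = 0.0470679
Normaliser: 4.25486e-05 + 0.00155095 + 0.0470679 = 0.0486615
Responsibility of State II: 0.00155095 / 0.0486615 ≈ 0.0319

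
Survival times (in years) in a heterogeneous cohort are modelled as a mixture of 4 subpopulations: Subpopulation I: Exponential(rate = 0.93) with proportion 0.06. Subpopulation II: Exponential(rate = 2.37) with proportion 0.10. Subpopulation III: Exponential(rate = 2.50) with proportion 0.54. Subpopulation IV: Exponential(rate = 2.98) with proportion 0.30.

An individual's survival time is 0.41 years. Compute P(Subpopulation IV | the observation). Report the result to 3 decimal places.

0.301

The responsibility of component k is w_k f_k(x) divided by Σ_j w_j f_j(x).
Component likelihoods at x = 0.41 years:
  f_I = 0.93·e^(−0.93·0.41) = 0.93·e^(−0.3813) = 0.635165
  f_II = 2.37·e^(−2.37·0.41) = 2.37·e^(−0.9717) = 0.896901
  f_III = 2.50·e^(−2.50·0.41) = 2.50·e^(−1.0250) = 0.896991
  f_IV = 2.98·e^(−2.98·0.41) = 2.98·e^(−1.2218) = 0.878204
Multiply by the mixture weights:
  w_I·f_I = 0.06 × 0.635165 = 0.0381099
  w_II·f_II = 0.10 × 0.896901 = 0.0896901
  w_III·f_III = 0.54 × 0.896991 = 0.484375
  w_IV·f_IV = 0.30 × 0.878204 = 0.263461
Evidence: 0.0381099 + 0.0896901 + 0.484375 + 0.263461 = 0.875636
P(Subpopulation IV | data) ≈ 0.301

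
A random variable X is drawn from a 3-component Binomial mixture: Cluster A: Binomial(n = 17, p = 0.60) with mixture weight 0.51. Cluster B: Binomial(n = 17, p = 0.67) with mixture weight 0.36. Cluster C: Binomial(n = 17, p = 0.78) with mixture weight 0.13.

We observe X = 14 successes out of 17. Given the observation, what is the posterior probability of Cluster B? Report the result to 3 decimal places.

P(component k | x) = w_k·f_k(x) / marginal(x), where marginal(x) = Σ_j w_j·f_j(x).
Binomial probabilities:
  f_A = C(17,14)·0.60^14·0.40^3 = 680·0.000783642·0.064 = 0.0341041
  f_B = C(17,14)·0.67^14·0.33^3 = 680·0.00367322·0.035937 = 0.0897631
  f_C = C(17,14)·0.78^14·0.22^3 = 680·0.0308549·0.010648 = 0.223409
Multiply by the mixture weights:
  w_A·f_A = 0.51 × 0.0341041 = 0.0173931
  w_B·f_B = 0.36 × 0.0897631 = 0.0323147
  w_C·f_C = 0.13 × 0.223409 = 0.0290432
Evidence: 0.0173931 + 0.0323147 + 0.0290432 = 0.078751
Responsibility of Cluster B: 0.0323147 / 0.078751 ≈ 0.410

0.410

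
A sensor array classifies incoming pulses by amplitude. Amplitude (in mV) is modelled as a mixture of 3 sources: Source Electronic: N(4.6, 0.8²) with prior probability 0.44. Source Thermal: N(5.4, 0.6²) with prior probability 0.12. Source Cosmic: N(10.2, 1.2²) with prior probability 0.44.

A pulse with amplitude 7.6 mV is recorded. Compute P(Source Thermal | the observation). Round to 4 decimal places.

P(component k | x) = P(Z=k)·f_k(x) / marginal(x), where marginal(x) = Σ_j P(Z=j)·f_j(x).
Component likelihoods at x = 7.6 mV:
  f_Electronic = 0.000440745
  f_Thermal = 0.000800451
  f_Cosmic = 0.0317939
Multiply by the mixture weights:
  P(Z=Electronic)·f_Electronic = 0.44 × 0.000440745 = 0.000193928
  P(Z=Thermal)·f_Thermal = 0.12 × 0.000800451 = 9.60541e-05
  P(Z=Cosmic)·f_Cosmic = 0.44 × 0.0317939 = 0.0139893
Marginal: 0.000193928 + 9.60541e-05 + 0.0139893 = 0.0142793
So the posterior for Source Thermal is 9.60541e-05 / 0.0142793 ≈ 0.0067.

0.0067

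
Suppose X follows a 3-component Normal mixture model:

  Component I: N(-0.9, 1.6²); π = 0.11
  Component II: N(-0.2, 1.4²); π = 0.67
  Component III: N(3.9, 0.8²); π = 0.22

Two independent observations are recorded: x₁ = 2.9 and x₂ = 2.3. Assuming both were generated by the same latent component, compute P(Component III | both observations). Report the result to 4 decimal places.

Posterior ∝ prior × likelihood, so P(k | x) ∝ π_k f_k(x); normalise over all components.
Since both observations come from the same component, the likelihood for component k is f_k(x₁)·f_k(x₂).
  p_I = [0.0148574] × [0.0337444] = 0.000501355
  p_II = [0.0245525] × [0.057856] = 0.00142051
  p_III = [0.228311] × [0.0674887] = 0.0154084
Unnormalised posteriors:
  π_I·p_I = 0.11 × 0.000501355 = 5.5149e-05
  π_II·p_II = 0.67 × 0.00142051 = 0.000951741
  π_III·p_III = 0.22 × 0.0154084 = 0.00338986
Evidence: 5.5149e-05 + 0.000951741 + 0.00338986 = 0.00439675
So the posterior for Component III is 0.00338986 / 0.00439675 ≈ 0.7710.

0.7710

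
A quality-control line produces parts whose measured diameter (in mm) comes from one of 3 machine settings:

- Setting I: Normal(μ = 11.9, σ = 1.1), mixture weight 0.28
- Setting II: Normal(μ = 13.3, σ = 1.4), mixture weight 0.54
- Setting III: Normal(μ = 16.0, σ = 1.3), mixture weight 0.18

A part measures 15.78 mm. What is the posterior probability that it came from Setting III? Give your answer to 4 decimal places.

0.6281

P(component k | x) = π_k·f_k(x) / marginal(x), where marginal(x) = Σ_j π_j·f_j(x).
Normal densities:
  p_I = (1/(1.1·√(2π)))·exp(−(15.78−11.9)²/(2·1.1²)) = 0.362675·exp(-6.22083) = 0.000720853
  p_II = (1/(1.4·√(2π)))·exp(−(15.78−13.3)²/(2·1.4²)) = 0.284959·exp(-1.56898) = 0.0593448
  p_III = (1/(1.3·√(2π)))·exp(−(15.78−16.0)²/(2·1.3²)) = 0.306879·exp(-0.01432) = 0.302516
Multiply by the mixture weights:
  π_I·p_I = 0.28 × 0.000720853 = 0.000201839
  π_II·p_II = 0.54 × 0.0593448 = 0.0320462
  π_III·p_III = 0.18 × 0.302516 = 0.0544528
Denominator: 0.000201839 + 0.0320462 + 0.0544528 = 0.0867009
P(Setting III | the observation) = 0.0544528 / 0.0867009 ≈ 0.6281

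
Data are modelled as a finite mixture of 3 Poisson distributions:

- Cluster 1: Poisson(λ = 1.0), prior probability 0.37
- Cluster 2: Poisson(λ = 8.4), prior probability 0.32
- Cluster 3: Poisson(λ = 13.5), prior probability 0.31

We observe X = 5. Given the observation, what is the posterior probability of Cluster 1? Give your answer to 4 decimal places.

The responsibility of component k is w_k f_k(x) divided by Σ_j w_j f_j(x).
Poisson probabilities:
  f_1 = 0.00306566
  f_2 = 0.0783685
  f_3 = 0.00512286
Multiply by the mixture weights:
  w_1·f_1 = 0.37 × 0.00306566 = 0.00113429
  w_2·f_2 = 0.32 × 0.0783685 = 0.0250779
  w_3·f_3 = 0.31 × 0.00512286 = 0.00158809
Evidence: 0.00113429 + 0.0250779 + 0.00158809 = 0.0278003
P(Cluster 1 | the observation) ≈ 0.0408

0.0408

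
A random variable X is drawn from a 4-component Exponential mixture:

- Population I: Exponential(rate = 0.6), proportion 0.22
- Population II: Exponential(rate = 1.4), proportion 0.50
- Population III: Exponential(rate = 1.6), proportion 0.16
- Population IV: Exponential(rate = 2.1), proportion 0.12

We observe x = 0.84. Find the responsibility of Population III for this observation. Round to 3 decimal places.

P(component k | x) = π_k·f_k(x) / marginal(x), where marginal(x) = Σ_j π_j·f_j(x).
Exponential densities:
  p_I = 0.6·e^(−0.6·0.84) = 0.6·e^(−0.5040) = 0.362466
  p_II = 1.4·e^(−1.4·0.84) = 1.4·e^(−1.1760) = 0.431914
  p_III = 1.6·e^(−1.6·0.84) = 1.6·e^(−1.3440) = 0.417281
  p_IV = 2.1·e^(−2.1·0.84) = 2.1·e^(−1.7640) = 0.359852
Prior × likelihood for each component:
  π_I·p_I = 0.22 × 0.362466 = 0.0797424
  π_II·p_II = 0.50 × 0.431914 = 0.215957
  π_III·p_III = 0.16 × 0.417281 = 0.0667649
  π_IV·p_IV = 0.12 × 0.359852 = 0.0431822
Normaliser: 0.0797424 + 0.215957 + 0.0667649 + 0.0431822 = 0.405647
So the posterior for Population III is 0.0667649 / 0.405647 ≈ 0.165.

0.165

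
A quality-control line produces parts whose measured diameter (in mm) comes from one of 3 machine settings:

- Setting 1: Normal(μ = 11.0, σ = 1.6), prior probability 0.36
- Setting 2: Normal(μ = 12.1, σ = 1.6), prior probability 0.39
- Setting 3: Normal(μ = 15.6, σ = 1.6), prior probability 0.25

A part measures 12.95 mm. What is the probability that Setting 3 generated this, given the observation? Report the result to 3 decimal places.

0.111

Apply Bayes' rule: the posterior for each component is proportional to its prior times its likelihood at x.
Component likelihoods at x = 12.95 mm:
  L_1 = (1/(1.6·√(2π)))·exp(−(12.95−11.0)²/(2·1.6²)) = 0.249339·exp(-0.74268) = 0.118645
  L_2 = (1/(1.6·√(2π)))·exp(−(12.95−12.1)²/(2·1.6²)) = 0.249339·exp(-0.14111) = 0.216524
  L_3 = (1/(1.6·√(2π)))·exp(−(12.95−15.6)²/(2·1.6²)) = 0.249339·exp(-1.37158) = 0.0632586
Unnormalised posteriors:
  π_1·L_1 = 0.36 × 0.118645 = 0.0427123
  π_2·L_2 = 0.39 × 0.216524 = 0.0844442
  π_3·L_3 = 0.25 × 0.0632586 = 0.0158146
Normaliser: 0.0427123 + 0.0844442 + 0.0158146 = 0.142971
P(Setting 3 | data) = 0.0158146 / 0.142971 ≈ 0.111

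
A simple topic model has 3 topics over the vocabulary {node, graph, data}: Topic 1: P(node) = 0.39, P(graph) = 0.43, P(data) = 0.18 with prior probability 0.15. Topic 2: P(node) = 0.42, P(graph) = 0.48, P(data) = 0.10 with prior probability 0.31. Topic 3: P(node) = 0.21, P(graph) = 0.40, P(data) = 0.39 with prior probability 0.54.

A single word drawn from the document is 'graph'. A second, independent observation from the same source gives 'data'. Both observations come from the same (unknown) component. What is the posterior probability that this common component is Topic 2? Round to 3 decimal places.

Apply Bayes' rule: the posterior for each component is proportional to its prior times its likelihood at x.
Since both observations come from the same component, the likelihood for component k is f_k(x₁)·f_k(x₂).
  f_1 = [P(graph | comp) = 0.43] × [0.18] = 0.0774
  f_2 = [P(graph | comp) = 0.48] × [0.1] = 0.048
  f_3 = [P(graph | comp) = 0.40] × [0.39] = 0.156
Prior × likelihood for each component:
  P(Z=1)·f_1 = 0.15 × 0.0774 = 0.01161
  P(Z=2)·f_2 = 0.31 × 0.048 = 0.01488
  P(Z=3)·f_3 = 0.54 × 0.156 = 0.08424
Evidence: 0.01161 + 0.01488 + 0.08424 = 0.11073
So the posterior for Topic 2 is 0.01488 / 0.11073 ≈ 0.134.

0.134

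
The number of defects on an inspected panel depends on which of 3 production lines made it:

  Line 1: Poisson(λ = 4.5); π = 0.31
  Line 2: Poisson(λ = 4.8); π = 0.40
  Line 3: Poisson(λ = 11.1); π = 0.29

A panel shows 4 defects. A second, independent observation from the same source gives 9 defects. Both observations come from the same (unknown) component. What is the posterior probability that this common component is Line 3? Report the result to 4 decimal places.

The responsibility of component k is π_k f_k(x) divided by Σ_j π_j f_j(x).
Since both observations come from the same component, the likelihood for component k is f_k(x₁)·f_k(x₂).
  p_1 = [0.189808] × [0.0231646] = 0.00439681
  p_2 = [0.182029] × [0.0306757] = 0.00558386
  p_3 = [0.00955899] × [0.106531] = 0.00101833
Weight by the priors:
  π_1·p_1 = 0.31 × 0.00439681 = 0.00136301
  π_2·p_2 = 0.40 × 0.00558386 = 0.00223355
  π_3·p_3 = 0.29 × 0.00101833 = 0.000295315
Denominator: 0.00136301 + 0.00223355 + 0.000295315 = 0.00389187
So the posterior for Line 3 is 0.000295315 / 0.00389187 ≈ 0.0759.

0.0759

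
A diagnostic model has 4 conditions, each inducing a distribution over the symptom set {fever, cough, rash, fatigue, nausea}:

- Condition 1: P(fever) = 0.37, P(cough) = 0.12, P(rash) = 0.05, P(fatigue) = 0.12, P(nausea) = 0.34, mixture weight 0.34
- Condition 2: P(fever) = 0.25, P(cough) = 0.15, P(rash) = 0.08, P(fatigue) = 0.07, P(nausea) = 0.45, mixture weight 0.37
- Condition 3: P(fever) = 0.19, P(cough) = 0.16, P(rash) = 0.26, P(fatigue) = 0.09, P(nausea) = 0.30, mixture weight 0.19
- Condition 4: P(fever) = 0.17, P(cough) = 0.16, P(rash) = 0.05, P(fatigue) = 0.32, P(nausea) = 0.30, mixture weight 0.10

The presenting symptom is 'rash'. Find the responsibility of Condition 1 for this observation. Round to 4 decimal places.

The responsibility of component k is π_k f_k(x) divided by Σ_j π_j f_j(x).
Categorical probabilities:
  f_1 = 0.05
  f_2 = 0.08
  f_3 = 0.26
  f_4 = 0.05
Prior × likelihood for each component:
  π_1·f_1 = 0.34 × 0.05 = 0.017
  π_2·f_2 = 0.37 × 0.08 = 0.0296
  π_3·f_3 = 0.19 × 0.26 = 0.0494
  π_4·f_4 = 0.10 × 0.05 = 0.005
Evidence: 0.017 + 0.0296 + 0.0494 + 0.005 = 0.101
P(Condition 1 | 'rash') ≈ 0.1683

0.1683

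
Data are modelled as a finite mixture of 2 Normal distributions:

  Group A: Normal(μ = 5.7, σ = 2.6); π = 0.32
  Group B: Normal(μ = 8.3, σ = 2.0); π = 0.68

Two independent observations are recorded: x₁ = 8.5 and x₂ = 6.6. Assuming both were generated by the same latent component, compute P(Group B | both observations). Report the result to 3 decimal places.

0.825

P(component k | x) = π_k·f_k(x) / marginal(x), where marginal(x) = Σ_j π_j·f_j(x).
Since both observations come from the same component, the likelihood for component k is f_k(x₁)·f_k(x₂).
  L_A = [0.0859206] × [0.144517] = 0.0124169
  L_B = [0.198476] × [0.138992] = 0.0275867
Unnormalised posteriors:
  π_A·L_A = 0.32 × 0.0124169 = 0.00397342
  π_B·L_B = 0.68 × 0.0275867 = 0.018759
Sum: 0.00397342 + 0.018759 = 0.0227324
Responsibility of Group B: 0.018759 / 0.0227324 ≈ 0.825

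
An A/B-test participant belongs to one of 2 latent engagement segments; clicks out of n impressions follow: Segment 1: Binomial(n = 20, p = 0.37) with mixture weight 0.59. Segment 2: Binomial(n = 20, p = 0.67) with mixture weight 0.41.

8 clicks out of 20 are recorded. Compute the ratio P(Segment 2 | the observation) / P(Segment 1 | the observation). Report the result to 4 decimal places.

0.0343

Only the two components matter; the odds are (P(Z=i) f_i(x)) / (P(Z=j) f_j(x)).
Binomial probabilities:
  L_1 = 0.172969
  L_2 = 0.00853165
Posterior odds = (P(Z=2)·L_2) / (P(Z=1)·L_1) = (0.41·0.00853165) / (0.59·0.172969) = 0.00349797 / 0.102052 ≈ 0.0343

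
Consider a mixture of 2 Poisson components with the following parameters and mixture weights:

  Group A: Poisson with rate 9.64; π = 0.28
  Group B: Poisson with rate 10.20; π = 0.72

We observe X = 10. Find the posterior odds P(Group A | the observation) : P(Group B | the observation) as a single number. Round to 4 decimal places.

0.3871

Since P(k|x) ∝ π_k f_k(x), the posterior odds are π_i f_i(x) / (π_j f_j(x)).
Poisson probabilities:
  p_A = 0.124282
  p_B = 0.124863
0.034799 / 0.0899016 ≈ 0.3871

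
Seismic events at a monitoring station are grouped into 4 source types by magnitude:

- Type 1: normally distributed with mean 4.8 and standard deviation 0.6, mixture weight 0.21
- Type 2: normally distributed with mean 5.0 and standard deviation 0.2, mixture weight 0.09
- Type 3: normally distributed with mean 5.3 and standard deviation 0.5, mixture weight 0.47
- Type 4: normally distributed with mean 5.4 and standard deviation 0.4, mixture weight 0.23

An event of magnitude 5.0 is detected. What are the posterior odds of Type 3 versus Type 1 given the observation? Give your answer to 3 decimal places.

The posterior odds equal the prior odds times the likelihood ratio: (π_i/π_j)·(f_i(x)/f_j(x)).
Normal densities:
  L_1 = (1/(0.6·√(2π)))·exp(−(5.0−4.8)²/(2·0.6²)) = 0.664904·exp(-0.05556) = 0.628972
  L_2 = (1/(0.2·√(2π)))·exp(−(5.0−5.0)²/(2·0.2²)) = 1.994711·exp(-0.00000) = 1.99471
  L_3 = (1/(0.5·√(2π)))·exp(−(5.0−5.3)²/(2·0.5²)) = 0.797885·exp(-0.18000) = 0.666449
  L_4 = (1/(0.4·√(2π)))·exp(−(5.0−5.4)²/(2·0.4²)) = 0.997356·exp(-0.50000) = 0.604927
Odds = (0.47/0.21) × (0.666449/0.628972) = 2.2381 × 1.05958 ≈ 2.371

2.371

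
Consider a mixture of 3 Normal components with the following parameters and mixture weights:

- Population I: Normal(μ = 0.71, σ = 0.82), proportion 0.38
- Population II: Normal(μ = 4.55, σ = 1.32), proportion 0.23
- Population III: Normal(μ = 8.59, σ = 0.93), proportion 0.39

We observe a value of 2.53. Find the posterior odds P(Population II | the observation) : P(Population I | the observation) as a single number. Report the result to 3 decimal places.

Only the two components matter; the odds are (π_i f_i(x)) / (π_j f_j(x)).
Normal densities:
  p_I = (1/(0.82·√(2π)))·exp(−(2.53−0.71)²/(2·0.82²)) = 0.486515·exp(-2.46312) = 0.041436
  p_II = (1/(1.32·√(2π)))·exp(−(2.53−4.55)²/(2·1.32²)) = 0.302229·exp(-1.17091) = 0.0937162
  p_III = (1/(0.93·√(2π)))·exp(−(2.53−8.59)²/(2·0.93²)) = 0.428970·exp(-21.22997) = 2.58445e-10
Posterior odds = (π_II·p_II) / (π_I·p_I) = (0.23·0.0937162) / (0.38·0.041436) = 0.0215547 / 0.0157457 ≈ 1.369

1.369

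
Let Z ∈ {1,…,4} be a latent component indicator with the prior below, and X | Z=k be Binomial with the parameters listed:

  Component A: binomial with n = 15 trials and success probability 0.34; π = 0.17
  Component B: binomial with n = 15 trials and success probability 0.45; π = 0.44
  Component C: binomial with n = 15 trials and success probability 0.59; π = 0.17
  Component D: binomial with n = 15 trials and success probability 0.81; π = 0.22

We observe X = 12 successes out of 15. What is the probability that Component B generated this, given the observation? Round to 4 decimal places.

P(component k | x) = P(Z=k)·f_k(x) / marginal(x), where marginal(x) = Σ_j P(Z=j)·f_j(x).
Evaluate each component's likelihood at the observed value:
  f_A = C(15,12)·0.34^12·0.66^3 = 455·2.38642e-06·0.287496 = 0.000312169
  f_B = C(15,12)·0.45^12·0.55^3 = 455·6.89525e-05·0.166375 = 0.00521975
  f_C = C(15,12)·0.59^12·0.41^3 = 455·0.0017792·0.068921 = 0.0557939
  f_D = C(15,12)·0.81^12·0.19^3 = 455·0.0797664·0.006859 = 0.248939
Multiply by the mixture weights:
  P(Z=A)·f_A = 0.17 × 0.000312169 = 5.30688e-05
  P(Z=B)·f_B = 0.44 × 0.00521975 = 0.00229669
  P(Z=C)·f_C = 0.17 × 0.0557939 = 0.00948497
  P(Z=D)·f_D = 0.22 × 0.248939 = 0.0547665
Sum: 5.30688e-05 + 0.00229669 + 0.00948497 + 0.0547665 = 0.0666012
So the posterior for Component B is 0.00229669 / 0.0666012 ≈ 0.0345.

0.0345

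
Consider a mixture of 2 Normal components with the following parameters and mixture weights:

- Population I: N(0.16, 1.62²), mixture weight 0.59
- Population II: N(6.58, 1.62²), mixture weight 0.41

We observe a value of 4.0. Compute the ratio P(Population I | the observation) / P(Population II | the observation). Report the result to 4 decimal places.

Only the two components matter; the odds are (π_i f_i(x)) / (π_j f_j(x)).
Normal densities:
  L_I = (1/(1.62·√(2π)))·exp(−(4.0−0.16)²/(2·1.62²)) = 0.246261·exp(-2.80933) = 0.0148361
  L_II = (1/(1.62·√(2π)))·exp(−(4.0−6.58)²/(2·1.62²)) = 0.246261·exp(-1.26818) = 0.0692841
Posterior odds = (π_I·L_I) / (π_II·L_II) = (0.59·0.0148361) / (0.41·0.0692841) = 0.00875329 / 0.0284065 ≈ 0.3081

0.3081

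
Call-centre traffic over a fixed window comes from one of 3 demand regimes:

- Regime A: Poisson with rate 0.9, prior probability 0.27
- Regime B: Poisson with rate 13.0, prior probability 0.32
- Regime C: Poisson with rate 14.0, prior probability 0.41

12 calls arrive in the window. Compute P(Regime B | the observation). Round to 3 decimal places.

P(component k | x) = π_k·f_k(x) / marginal(x), where marginal(x) = Σ_j π_j·f_j(x).
Component likelihoods at x = 12 calls:
  p_A = e^(−0.9)·0.9^12/12! = 2.39722e-10
  p_B = e^(−13.0)·13.0^12/12! = 0.10994
  p_C = e^(−14.0)·14.0^12/12! = 0.0984185
Prior × likelihood for each component:
  π_A·p_A = 0.27 × 2.39722e-10 = 6.4725e-11
  π_B·p_B = 0.32 × 0.10994 = 0.0351807
  π_C·p_C = 0.41 × 0.0984185 = 0.0403516
Denominator: 6.4725e-11 + 0.0351807 + 0.0403516 = 0.0755323
So the posterior for Regime B is 0.0351807 / 0.0755323 ≈ 0.466.

0.466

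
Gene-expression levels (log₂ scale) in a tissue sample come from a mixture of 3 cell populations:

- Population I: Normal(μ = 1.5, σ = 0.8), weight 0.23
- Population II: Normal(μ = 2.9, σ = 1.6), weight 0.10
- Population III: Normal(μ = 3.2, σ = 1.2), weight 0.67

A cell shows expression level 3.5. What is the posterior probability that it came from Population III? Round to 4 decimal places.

By Bayes' theorem, P(k | x) = π_k f_k(x) / Σ_j π_j f_j(x).
Component likelihoods at x = 3.5:
  f_I = 0.0219104
  f_II = 0.232409
  f_III = 0.322223
Prior × likelihood for each component:
  π_I·f_I = 0.23 × 0.0219104 = 0.00503939
  π_II·f_II = 0.10 × 0.232409 = 0.0232409
  π_III·f_III = 0.67 × 0.322223 = 0.21589
Marginal: 0.00503939 + 0.0232409 + 0.21589 = 0.24417
P(Population III | data) = 0.21589 / 0.24417 ≈ 0.8842

0.8842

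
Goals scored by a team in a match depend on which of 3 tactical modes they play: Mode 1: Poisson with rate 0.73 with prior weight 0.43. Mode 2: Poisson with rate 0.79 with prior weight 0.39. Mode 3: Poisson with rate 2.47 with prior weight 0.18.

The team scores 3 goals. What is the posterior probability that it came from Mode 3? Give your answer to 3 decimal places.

0.577

Apply Bayes' rule: the posterior for each component is proportional to its prior times its likelihood at x.
Component likelihoods at x = 3 goals:
  L_1 = e^(−0.73)·0.73^3/3! = 0.0312451
  L_2 = e^(−0.79)·0.79^3/3! = 0.0372939
  L_3 = e^(−2.47)·2.47^3/3! = 0.212438
Unnormalised posteriors:
  π_1·L_1 = 0.43 × 0.0312451 = 0.0134354
  π_2·L_2 = 0.39 × 0.0372939 = 0.0145446
  π_3·L_3 = 0.18 × 0.212438 = 0.0382388
Marginal: 0.0134354 + 0.0145446 + 0.0382388 = 0.0662189
P(Mode 3 | the observation) = 0.0382388 / 0.0662189 ≈ 0.577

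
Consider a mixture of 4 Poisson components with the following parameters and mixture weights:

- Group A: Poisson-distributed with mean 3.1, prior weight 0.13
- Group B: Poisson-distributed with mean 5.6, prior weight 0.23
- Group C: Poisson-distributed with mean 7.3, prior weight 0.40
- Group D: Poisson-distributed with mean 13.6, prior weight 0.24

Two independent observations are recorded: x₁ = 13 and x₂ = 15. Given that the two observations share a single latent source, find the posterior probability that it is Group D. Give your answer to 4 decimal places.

Posterior ∝ prior × likelihood, so P(k | x) ∝ P(Z=k) f_k(x); normalise over all components.
Since both observations come from the same component, the likelihood for component k is f_k(x₁)·f_k(x₂).
  f_A = [1.76648e-05] × [8.08375e-07] = 1.42798e-11
  f_B = [0.00316311] × [0.000472358] = 1.49412e-06
  f_C = [0.0181371] × [0.0046025] = 8.34758e-05
  f_D = [0.108473] × [0.0955386] = 0.0103633
Multiply by the mixture weights:
  P(Z=A)·f_A = 0.13 × 1.42798e-11 = 1.85637e-12
  P(Z=B)·f_B = 0.23 × 1.49412e-06 = 3.43649e-07
  P(Z=C)·f_C = 0.40 × 8.34758e-05 = 3.33903e-05
  P(Z=D)·f_D = 0.24 × 0.0103633 = 0.0024872
Sum: 1.85637e-12 + 3.43649e-07 + 3.33903e-05 + 0.0024872 = 0.00252093
P(Group D | x) ≈ 0.9866

0.9866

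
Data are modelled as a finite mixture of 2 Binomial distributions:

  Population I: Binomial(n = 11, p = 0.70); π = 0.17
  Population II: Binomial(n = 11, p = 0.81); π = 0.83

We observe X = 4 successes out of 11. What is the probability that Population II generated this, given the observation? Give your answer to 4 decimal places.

Posterior ∝ prior × likelihood, so P(k | x) ∝ π_k f_k(x); normalise over all components.
Evaluate each component's likelihood at the observed value:
  p_I = 0.0173283
  p_II = 0.00126978
Weight by the priors:
  π_I·p_I = 0.17 × 0.0173283 = 0.0029458
  π_II·p_II = 0.83 × 0.00126978 = 0.00105392
Marginal: 0.0029458 + 0.00105392 = 0.00399972
P(Population II | x) ≈ 0.2635

0.2635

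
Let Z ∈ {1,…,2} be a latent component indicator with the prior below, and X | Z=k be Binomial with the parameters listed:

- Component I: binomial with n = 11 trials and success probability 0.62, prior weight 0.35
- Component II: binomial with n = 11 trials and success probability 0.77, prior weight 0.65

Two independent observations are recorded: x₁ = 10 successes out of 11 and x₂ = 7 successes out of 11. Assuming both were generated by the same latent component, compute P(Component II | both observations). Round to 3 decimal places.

By Bayes' theorem, P(k | x) = w_k f_k(x) / Σ_j w_j f_j(x).
Since both observations come from the same component, the likelihood for component k is f_k(x₁)·f_k(x₂).
  f_I = [C(11,10)·0.62^10·0.38^1 = 11·0.00839299·0.38 = 0.0350827] × [0.24232] = 0.00850126
  f_II = [C(11,10)·0.77^10·0.23^1 = 11·0.0732668·0.23 = 0.185365] × [0.148204] = 0.0274719
Multiply by the mixture weights:
  w_I·f_I = 0.35 × 0.00850126 = 0.00297544
  w_II·f_II = 0.65 × 0.0274719 = 0.0178567
Denominator: 0.00297544 + 0.0178567 = 0.0208322
Responsibility of Component II: 0.0178567 / 0.0208322 ≈ 0.857

0.857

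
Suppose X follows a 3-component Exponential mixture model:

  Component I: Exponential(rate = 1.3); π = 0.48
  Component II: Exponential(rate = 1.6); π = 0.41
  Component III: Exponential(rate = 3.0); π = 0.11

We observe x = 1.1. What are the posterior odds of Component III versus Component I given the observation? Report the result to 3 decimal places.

Since P(k|x) ∝ P(Z=k) f_k(x), the posterior odds are P(Z=i) f_i(x) / (P(Z=j) f_j(x)).
Evaluate each component's likelihood at the observed value:
  f_I = 1.3·e^(−1.3·1.1) = 1.3·e^(−1.4300) = 0.311102
  f_II = 1.6·e^(−1.6·1.1) = 1.6·e^(−1.7600) = 0.275272
  f_III = 3.0·e^(−3.0·1.1) = 3.0·e^(−3.3000) = 0.11065
Posterior odds = (P(Z=III)·f_III) / (P(Z=I)·f_I) = (0.11·0.11065) / (0.48·0.311102) = 0.0121714 / 0.149329 ≈ 0.082

0.082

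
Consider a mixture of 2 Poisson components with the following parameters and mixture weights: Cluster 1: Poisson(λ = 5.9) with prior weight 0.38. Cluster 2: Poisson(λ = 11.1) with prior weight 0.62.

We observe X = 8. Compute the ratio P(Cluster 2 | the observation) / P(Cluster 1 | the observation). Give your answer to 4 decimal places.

1.4127

The posterior odds equal the prior odds times the likelihood ratio: (π_i/π_j)·(f_i(x)/f_j(x)).
Evaluate each component's likelihood at the observed value:
  p_1 = e^(−5.9)·5.9^8/8! = 0.0997604
  p_2 = e^(−11.1)·11.1^8/8! = 0.0863763
Posterior odds = (π_2·p_2) / (π_1·p_1) = (0.62·0.0863763) / (0.38·0.0997604) = 0.0535533 / 0.0379089 ≈ 1.4127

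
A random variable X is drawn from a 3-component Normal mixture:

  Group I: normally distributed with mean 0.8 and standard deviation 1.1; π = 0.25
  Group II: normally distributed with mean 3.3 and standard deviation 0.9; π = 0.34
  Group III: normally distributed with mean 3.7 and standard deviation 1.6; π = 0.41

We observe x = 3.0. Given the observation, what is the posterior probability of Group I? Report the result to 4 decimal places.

P(component k | x) = P(Z=k)·f_k(x) / marginal(x), where marginal(x) = Σ_j P(Z=j)·f_j(x).
Component likelihoods at x = 3.0:
  f_I = (1/(1.1·√(2π)))·exp(−(3.0−0.8)²/(2·1.1²)) = 0.362675·exp(-2.00000) = 0.0490827
  f_II = (1/(0.9·√(2π)))·exp(−(3.0−3.3)²/(2·0.9²)) = 0.443269·exp(-0.05556) = 0.419315
  f_III = (1/(1.6·√(2π)))·exp(−(3.0−3.7)²/(2·1.6²)) = 0.249339·exp(-0.09570) = 0.226583
Prior × likelihood for each component:
  P(Z=I)·f_I = 0.25 × 0.0490827 = 0.0122707
  P(Z=II)·f_II = 0.34 × 0.419315 = 0.142567
  P(Z=III)·f_III = 0.41 × 0.226583 = 0.0928989
Denominator: 0.0122707 + 0.142567 + 0.0928989 = 0.247737
P(Group I | data) ≈ 0.0495

0.0495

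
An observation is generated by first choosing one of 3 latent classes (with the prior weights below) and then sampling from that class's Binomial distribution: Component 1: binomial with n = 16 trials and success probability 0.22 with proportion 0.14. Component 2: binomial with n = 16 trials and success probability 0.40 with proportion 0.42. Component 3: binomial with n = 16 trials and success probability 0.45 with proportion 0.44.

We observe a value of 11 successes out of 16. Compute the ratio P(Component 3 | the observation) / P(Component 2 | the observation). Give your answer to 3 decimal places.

2.477

Only the two components matter; the odds are (w_i f_i(x)) / (w_j f_j(x)).
Evaluate each component's likelihood at the observed value:
  f_1 = C(16,11)·0.22^11·0.78^5 = 4368·5.84318e-08·0.288717 = 7.36894e-05
  f_2 = C(16,11)·0.40^11·0.60^5 = 4368·4.1943e-05·0.07776 = 0.0142462
  f_3 = C(16,11)·0.45^11·0.55^5 = 4368·0.000153228·0.0503284 = 0.0336848
0.0148213 / 0.0059834 ≈ 2.477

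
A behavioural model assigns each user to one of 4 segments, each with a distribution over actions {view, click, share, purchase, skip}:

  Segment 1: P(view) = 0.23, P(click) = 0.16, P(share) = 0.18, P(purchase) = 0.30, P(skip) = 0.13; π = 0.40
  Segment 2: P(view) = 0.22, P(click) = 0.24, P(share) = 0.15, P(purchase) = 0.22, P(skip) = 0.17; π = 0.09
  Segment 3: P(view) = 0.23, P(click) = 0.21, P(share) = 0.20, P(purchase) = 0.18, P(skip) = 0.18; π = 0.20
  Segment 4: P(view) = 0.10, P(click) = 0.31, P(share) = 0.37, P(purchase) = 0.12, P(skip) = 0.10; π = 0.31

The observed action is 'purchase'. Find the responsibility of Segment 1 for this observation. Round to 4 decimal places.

0.5634

Posterior ∝ prior × likelihood, so P(k | x) ∝ π_k f_k(x); normalise over all components.
Evaluate each component's likelihood at the observed value:
  f_1 = P(purchase | comp) = 0.30
  f_2 = P(purchase | comp) = 0.22
  f_3 = P(purchase | comp) = 0.18
  f_4 = P(purchase | comp) = 0.12
Unnormalised posteriors:
  π_1·f_1 = 0.40 × 0.3 = 0.12
  π_2·f_2 = 0.09 × 0.22 = 0.0198
  π_3·f_3 = 0.20 × 0.18 = 0.036
  π_4·f_4 = 0.31 × 0.12 = 0.0372
Evidence: 0.12 + 0.0198 + 0.036 + 0.0372 = 0.213
P(Segment 1 | data) ≈ 0.5634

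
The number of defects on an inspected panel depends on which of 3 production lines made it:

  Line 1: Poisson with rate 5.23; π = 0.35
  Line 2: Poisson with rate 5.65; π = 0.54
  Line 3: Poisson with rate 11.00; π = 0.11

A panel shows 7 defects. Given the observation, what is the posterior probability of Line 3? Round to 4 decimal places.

Apply Bayes' rule: the posterior for each component is proportional to its prior times its likelihood at x.
Poisson probabilities:
  L_1 = 0.11369
  L_2 = 0.128276
  L_3 = 0.0645772
Multiply by the mixture weights:
  π_1·L_1 = 0.35 × 0.11369 = 0.0397914
  π_2·L_2 = 0.54 × 0.128276 = 0.0692689
  π_3·L_3 = 0.11 × 0.0645772 = 0.00710349
Denominator: 0.0397914 + 0.0692689 + 0.00710349 = 0.116164
P(Line 3 | x) = 0.00710349 / 0.116164 ≈ 0.0612

0.0612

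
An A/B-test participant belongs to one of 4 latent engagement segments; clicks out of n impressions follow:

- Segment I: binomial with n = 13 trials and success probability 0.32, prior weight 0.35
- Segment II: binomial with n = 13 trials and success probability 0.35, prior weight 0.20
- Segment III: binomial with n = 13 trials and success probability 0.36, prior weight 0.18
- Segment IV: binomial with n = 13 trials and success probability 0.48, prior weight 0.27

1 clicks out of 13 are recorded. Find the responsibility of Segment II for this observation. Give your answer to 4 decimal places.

By Bayes' theorem, P(k | x) = P(Z=k) f_k(x) / Σ_j P(Z=j) f_j(x).
Component likelihoods at x = 1 clicks out of 13:
  L_I = C(13,1)·0.32^1·0.68^12 = 13·0.32·0.00977478 = 0.0406631
  L_II = C(13,1)·0.35^1·0.65^12 = 13·0.35·0.00568801 = 0.0258804
  L_III = C(13,1)·0.36^1·0.64^12 = 13·0.36·0.00472237 = 0.0221007
  L_IV = C(13,1)·0.48^1·0.52^12 = 13·0.48·0.000390877 = 0.00243907
Multiply by the mixture weights:
  P(Z=I)·L_I = 0.35 × 0.0406631 = 0.0142321
  P(Z=II)·L_II = 0.20 × 0.0258804 = 0.00517609
  P(Z=III)·L_III = 0.18 × 0.0221007 = 0.00397812
  P(Z=IV)·L_IV = 0.27 × 0.00243907 = 0.00065855
Evidence: 0.0142321 + 0.00517609 + 0.00397812 + 0.00065855 = 0.0240448
Responsibility of Segment II: 0.00517609 / 0.0240448 ≈ 0.2153

0.2153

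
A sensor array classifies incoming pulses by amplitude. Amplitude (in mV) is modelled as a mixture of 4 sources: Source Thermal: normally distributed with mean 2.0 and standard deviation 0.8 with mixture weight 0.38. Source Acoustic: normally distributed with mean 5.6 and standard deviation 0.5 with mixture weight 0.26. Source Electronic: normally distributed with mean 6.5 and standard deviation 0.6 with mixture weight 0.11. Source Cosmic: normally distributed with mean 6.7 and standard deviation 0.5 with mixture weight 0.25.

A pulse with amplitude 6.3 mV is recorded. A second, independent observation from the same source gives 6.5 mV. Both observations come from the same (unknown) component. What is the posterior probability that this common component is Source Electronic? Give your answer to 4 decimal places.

By Bayes' theorem, P(k | x) = π_k f_k(x) / Σ_j π_j f_j(x).
Since both observations come from the same component, the likelihood for component k is f_k(x₁)·f_k(x₂).
  f_Thermal = [2.65644e-07] × [6.71654e-08] = 1.78421e-14
  f_Acoustic = [0.299455] × [0.1579] = 0.047284
  f_Electronic = [0.628972] × [0.664904] = 0.418206
  f_Cosmic = [0.579383] × [0.73654] = 0.426739
Unnormalised posteriors:
  π_Thermal·f_Thermal = 0.38 × 1.78421e-14 = 6.78e-15
  π_Acoustic·f_Acoustic = 0.26 × 0.047284 = 0.0122938
  π_Electronic·f_Electronic = 0.11 × 0.418206 = 0.0460026
  π_Cosmic·f_Cosmic = 0.25 × 0.426739 = 0.106685
Normaliser: 6.78e-15 + 0.0122938 + 0.0460026 + 0.106685 = 0.164981
P(Source Electronic | data) ≈ 0.2788

0.2788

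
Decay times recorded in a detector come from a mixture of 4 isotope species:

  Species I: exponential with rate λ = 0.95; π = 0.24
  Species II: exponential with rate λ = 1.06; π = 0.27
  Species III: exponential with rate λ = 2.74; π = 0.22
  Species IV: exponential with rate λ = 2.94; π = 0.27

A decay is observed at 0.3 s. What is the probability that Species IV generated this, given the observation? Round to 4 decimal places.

0.3376

Posterior ∝ prior × likelihood, so P(k | x) ∝ w_k f_k(x); normalise over all components.
Component likelihoods at x = 0.3 s:
  p_I = 0.95·e^(−0.95·0.3) = 0.95·e^(−0.2850) = 0.714414
  p_II = 1.06·e^(−1.06·0.3) = 1.06·e^(−0.3180) = 0.771259
  p_III = 2.74·e^(−2.74·0.3) = 2.74·e^(−0.8220) = 1.20437
  p_IV = 2.94·e^(−2.94·0.3) = 2.94·e^(−0.8820) = 1.21703
Prior × likelihood for each component:
  w_I·p_I = 0.24 × 0.714414 = 0.171459
  w_II·p_II = 0.27 × 0.771259 = 0.20824
  w_III·p_III = 0.22 × 1.20437 = 0.264962
  w_IV·p_IV = 0.27 × 1.21703 = 0.328597
Denominator: 0.171459 + 0.20824 + 0.264962 + 0.328597 = 0.973258
P(Species IV | 0.3 s) = 0.328597 / 0.973258 ≈ 0.3376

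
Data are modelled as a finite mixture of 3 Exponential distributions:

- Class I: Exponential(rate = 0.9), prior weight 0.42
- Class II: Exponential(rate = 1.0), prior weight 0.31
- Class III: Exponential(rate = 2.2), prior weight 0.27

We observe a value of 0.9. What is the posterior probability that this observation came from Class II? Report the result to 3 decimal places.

Apply Bayes' rule: the posterior for each component is proportional to its prior times its likelihood at x.
Evaluate each component's likelihood at the observed value:
  L_I = 0.400372
  L_II = 0.40657
  L_III = 0.303752
Weight by the priors:
  P(Z=I)·L_I = 0.42 × 0.400372 = 0.168156
  P(Z=II)·L_II = 0.31 × 0.40657 = 0.126037
  P(Z=III)·L_III = 0.27 × 0.303752 = 0.0820131
Normaliser: 0.168156 + 0.126037 + 0.0820131 = 0.376206
So the posterior for Class II is 0.126037 / 0.376206 ≈ 0.335.

0.335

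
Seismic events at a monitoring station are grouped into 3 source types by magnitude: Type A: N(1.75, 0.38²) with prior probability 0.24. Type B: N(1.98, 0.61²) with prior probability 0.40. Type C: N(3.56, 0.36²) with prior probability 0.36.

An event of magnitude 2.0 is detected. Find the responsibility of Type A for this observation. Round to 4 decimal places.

0.4370

Apply Bayes' rule: the posterior for each component is proportional to its prior times its likelihood at x.
Evaluate each component's likelihood at the observed value:
  f_A = 0.845551
  f_B = 0.653652
  f_C = 9.26968e-05
Prior × likelihood for each component:
  w_A·f_A = 0.24 × 0.845551 = 0.202932
  w_B·f_B = 0.40 × 0.653652 = 0.261461
  w_C·f_C = 0.36 × 9.26968e-05 = 3.33709e-05
Marginal: 0.202932 + 0.261461 + 3.33709e-05 = 0.464426
So the posterior for Type A is 0.202932 / 0.464426 ≈ 0.4370.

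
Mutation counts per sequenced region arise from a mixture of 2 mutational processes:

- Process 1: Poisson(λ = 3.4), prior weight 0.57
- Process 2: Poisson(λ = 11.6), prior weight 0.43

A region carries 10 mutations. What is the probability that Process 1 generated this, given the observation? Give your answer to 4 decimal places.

Apply Bayes' rule: the posterior for each component is proportional to its prior times its likelihood at x.
Evaluate each component's likelihood at the observed value:
  p_1 = 0.00189856
  p_2 = 0.11143
Weight by the priors:
  w_1·p_1 = 0.57 × 0.00189856 = 0.00108218
  w_2·p_2 = 0.43 × 0.11143 = 0.0479148
Marginal: 0.00108218 + 0.0479148 = 0.0489969
P(Process 1 | x) = 0.00108218 / 0.0489969 ≈ 0.0221

0.0221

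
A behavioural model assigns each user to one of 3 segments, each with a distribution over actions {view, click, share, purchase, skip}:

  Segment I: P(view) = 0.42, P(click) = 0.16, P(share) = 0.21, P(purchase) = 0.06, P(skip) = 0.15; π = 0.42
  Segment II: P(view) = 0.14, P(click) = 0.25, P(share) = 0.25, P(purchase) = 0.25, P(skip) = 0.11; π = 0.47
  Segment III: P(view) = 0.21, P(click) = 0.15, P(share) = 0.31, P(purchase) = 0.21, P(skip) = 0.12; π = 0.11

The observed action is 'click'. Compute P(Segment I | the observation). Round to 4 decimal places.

The responsibility of component k is π_k f_k(x) divided by Σ_j π_j f_j(x).
Categorical probabilities:
  p_I = P(click | comp) = 0.16
  p_II = P(click | comp) = 0.25
  p_III = P(click | comp) = 0.15
Multiply by the mixture weights:
  π_I·p_I = 0.42 × 0.16 = 0.0672
  π_II·p_II = 0.47 × 0.25 = 0.1175
  π_III·p_III = 0.11 × 0.15 = 0.0165
Sum: 0.0672 + 0.1175 + 0.0165 = 0.2012
Responsibility of Segment I: 0.0672 / 0.2012 ≈ 0.3340

0.3340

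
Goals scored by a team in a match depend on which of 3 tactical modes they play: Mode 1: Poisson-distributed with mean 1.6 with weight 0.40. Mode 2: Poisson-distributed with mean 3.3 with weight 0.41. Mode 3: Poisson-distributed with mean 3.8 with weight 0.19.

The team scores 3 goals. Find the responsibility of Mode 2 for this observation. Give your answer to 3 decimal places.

Apply Bayes' rule: the posterior for each component is proportional to its prior times its likelihood at x.
Poisson probabilities:
  f_1 = 0.137828
  f_2 = 0.220912
  f_3 = 0.204588
Unnormalised posteriors:
  P(Z=1)·f_1 = 0.40 × 0.137828 = 0.0551312
  P(Z=2)·f_2 = 0.41 × 0.220912 = 0.0905738
  P(Z=3)·f_3 = 0.19 × 0.204588 = 0.0388718
Denominator: 0.0551312 + 0.0905738 + 0.0388718 = 0.184577
P(Mode 2 | the observation) ≈ 0.491

0.491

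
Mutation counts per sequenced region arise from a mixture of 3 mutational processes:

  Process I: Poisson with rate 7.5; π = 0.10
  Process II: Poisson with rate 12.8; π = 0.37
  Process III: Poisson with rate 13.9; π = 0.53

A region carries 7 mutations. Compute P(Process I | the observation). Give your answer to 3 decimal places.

0.410

Apply Bayes' rule: the posterior for each component is proportional to its prior times its likelihood at x.
Component likelihoods at x = 7 mutations:
  L_I = 0.146484
  L_II = 0.0308368
  L_III = 0.0182802
Prior × likelihood for each component:
  π_I·L_I = 0.10 × 0.146484 = 0.0146484
  π_II·L_II = 0.37 × 0.0308368 = 0.0114096
  π_III·L_III = 0.53 × 0.0182802 = 0.00968848
Sum: 0.0146484 + 0.0114096 + 0.00968848 = 0.0357465
P(Process I | the observation) ≈ 0.410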